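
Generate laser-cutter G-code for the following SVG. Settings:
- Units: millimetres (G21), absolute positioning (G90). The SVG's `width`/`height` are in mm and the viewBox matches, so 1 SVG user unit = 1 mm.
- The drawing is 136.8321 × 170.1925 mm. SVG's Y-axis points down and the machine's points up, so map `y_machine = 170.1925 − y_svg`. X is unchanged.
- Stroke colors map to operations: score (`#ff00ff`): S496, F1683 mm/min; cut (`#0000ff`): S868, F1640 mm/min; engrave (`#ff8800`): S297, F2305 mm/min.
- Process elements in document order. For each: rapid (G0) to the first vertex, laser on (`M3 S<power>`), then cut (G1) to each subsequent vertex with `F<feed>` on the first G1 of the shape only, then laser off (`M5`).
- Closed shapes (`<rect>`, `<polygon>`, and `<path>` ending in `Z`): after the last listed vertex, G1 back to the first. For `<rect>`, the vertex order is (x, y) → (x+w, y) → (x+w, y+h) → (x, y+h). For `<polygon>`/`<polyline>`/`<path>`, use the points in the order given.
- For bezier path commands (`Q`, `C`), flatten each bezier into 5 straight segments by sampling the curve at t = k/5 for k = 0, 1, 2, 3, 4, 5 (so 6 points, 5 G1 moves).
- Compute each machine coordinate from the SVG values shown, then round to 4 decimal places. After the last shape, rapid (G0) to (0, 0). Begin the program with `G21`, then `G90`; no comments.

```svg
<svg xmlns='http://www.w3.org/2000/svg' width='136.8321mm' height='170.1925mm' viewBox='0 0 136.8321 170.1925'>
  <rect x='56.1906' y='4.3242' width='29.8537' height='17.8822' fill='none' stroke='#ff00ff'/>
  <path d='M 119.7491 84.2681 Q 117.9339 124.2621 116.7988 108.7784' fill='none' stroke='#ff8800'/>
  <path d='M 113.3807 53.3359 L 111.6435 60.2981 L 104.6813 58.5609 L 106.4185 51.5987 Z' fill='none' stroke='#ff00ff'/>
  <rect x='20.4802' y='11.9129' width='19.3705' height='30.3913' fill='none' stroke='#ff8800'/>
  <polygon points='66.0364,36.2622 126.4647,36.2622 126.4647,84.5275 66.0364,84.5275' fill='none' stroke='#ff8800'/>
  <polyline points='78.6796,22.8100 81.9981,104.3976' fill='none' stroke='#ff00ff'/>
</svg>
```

G21
G90
G0 X56.1906 Y165.8683
M3 S496
G1 X86.0443 Y165.8683 F1683
G1 X86.0443 Y147.9861
G1 X56.1906 Y147.9861
G1 X56.1906 Y165.8683
M5
G0 X119.7491 Y85.9244
M3 S297
G1 X119.0502 Y72.1459 F2305
G1 X118.4058 Y62.8056
G1 X117.8157 Y57.9036
G1 X117.2800 Y57.4397
G1 X116.7988 Y61.4141
M5
G0 X113.3807 Y116.8566
M3 S496
G1 X111.6435 Y109.8944 F1683
G1 X104.6813 Y111.6316
G1 X106.4185 Y118.5938
G1 X113.3807 Y116.8566
M5
G0 X20.4802 Y158.2796
M3 S297
G1 X39.8507 Y158.2796 F2305
G1 X39.8507 Y127.8883
G1 X20.4802 Y127.8883
G1 X20.4802 Y158.2796
M5
G0 X66.0364 Y133.9303
M3 S297
G1 X126.4647 Y133.9303 F2305
G1 X126.4647 Y85.6650
G1 X66.0364 Y85.6650
G1 X66.0364 Y133.9303
M5
G0 X78.6796 Y147.3825
M3 S496
G1 X81.9981 Y65.7949 F1683
M5
G0 X0.0000 Y0.0000

Since the viewBox matches the mm dimensions, user units are millimetres directly. The only transform is the Y-flip y_m = 170.1925 − y_svg.

Shape 1 is a rectangle drawn with `<rect>`. Its stroke #ff00ff means score at S496, F1683. After flipping Y the toolpath is (56.1906,165.8683) → (86.0443,165.8683) → (86.0443,147.9861) → (56.1906,147.9861) → (56.1906,165.8683), returning to the start.

Shape 2 is a quadratic bezier drawn with `<path>`. Its stroke #ff8800 means engrave at S297, F2305. After flipping Y the toolpath is (119.7491,85.9244) → (119.0502,72.1459) → (118.4058,62.8056) → (117.8157,57.9036) → (117.2800,57.4397) → (116.7988,61.4141).

Shape 3 is a regular polygon drawn with `<path>`. Its stroke #ff00ff means score at S496, F1683. After flipping Y the toolpath is (113.3807,116.8566) → (111.6435,109.8944) → (104.6813,111.6316) → (106.4185,118.5938) → (113.3807,116.8566), returning to the start.

Shape 4 is a rectangle drawn with `<rect>`. Its stroke #ff8800 means engrave at S297, F2305. After flipping Y the toolpath is (20.4802,158.2796) → (39.8507,158.2796) → (39.8507,127.8883) → (20.4802,127.8883) → (20.4802,158.2796), returning to the start.

Shape 5 is a rectangle drawn with `<polygon>`. Its stroke #ff8800 means engrave at S297, F2305. After flipping Y the toolpath is (66.0364,133.9303) → (126.4647,133.9303) → (126.4647,85.6650) → (66.0364,85.6650) → (66.0364,133.9303), returning to the start.

Shape 6 is a line segment drawn with `<polyline>`. Its stroke #ff00ff means score at S496, F1683. After flipping Y the toolpath is (78.6796,147.3825) → (81.9981,65.7949).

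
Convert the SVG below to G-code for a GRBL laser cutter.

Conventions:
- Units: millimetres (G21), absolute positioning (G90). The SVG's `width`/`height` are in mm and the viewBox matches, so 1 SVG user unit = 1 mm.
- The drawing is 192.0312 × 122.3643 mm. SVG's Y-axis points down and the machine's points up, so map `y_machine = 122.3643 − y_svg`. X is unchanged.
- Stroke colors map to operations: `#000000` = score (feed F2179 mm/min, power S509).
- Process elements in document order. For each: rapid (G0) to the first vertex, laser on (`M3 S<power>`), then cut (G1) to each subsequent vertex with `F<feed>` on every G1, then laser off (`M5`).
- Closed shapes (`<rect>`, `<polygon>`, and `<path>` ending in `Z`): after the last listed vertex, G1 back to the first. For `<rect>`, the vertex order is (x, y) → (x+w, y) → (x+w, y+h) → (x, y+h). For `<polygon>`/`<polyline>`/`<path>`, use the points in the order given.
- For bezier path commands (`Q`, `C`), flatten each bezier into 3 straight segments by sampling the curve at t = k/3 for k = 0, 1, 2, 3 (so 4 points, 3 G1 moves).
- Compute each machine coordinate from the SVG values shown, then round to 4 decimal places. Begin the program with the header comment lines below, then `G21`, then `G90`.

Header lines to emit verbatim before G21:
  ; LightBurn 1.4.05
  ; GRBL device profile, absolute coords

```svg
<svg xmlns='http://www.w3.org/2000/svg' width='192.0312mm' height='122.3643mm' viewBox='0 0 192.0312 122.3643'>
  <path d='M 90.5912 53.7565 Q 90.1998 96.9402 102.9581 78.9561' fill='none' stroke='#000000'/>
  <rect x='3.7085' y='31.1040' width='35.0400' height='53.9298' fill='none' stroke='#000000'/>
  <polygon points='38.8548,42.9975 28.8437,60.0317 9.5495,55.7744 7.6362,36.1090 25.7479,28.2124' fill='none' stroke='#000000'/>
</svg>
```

viewBox `0 0 192.0312 122.3643` with mm width/height → 1 unit = 1 mm. Flip: y_m = 122.3643 − y_svg.

**Shape 1** — `<path>` quadratic bezier, stroke `#000000` → score (S509, F2179). Control points (SVG): P0=(90.5912,53.7565), P1=(90.1998,96.9402), P2=(102.9581,78.9561); sampled at t=k/3. Machine vertices: (90.5912,68.6078) → (91.7913,46.6151) → (95.9136,38.2152) → (102.9581,43.4082). Open path.

**Shape 2** — `<rect>` rectangle, stroke `#000000` → score (S509, F2179). Machine vertices: (3.7085,91.2603) → (38.7485,91.2603) → (38.7485,37.3305) → (3.7085,37.3305) → (3.7085,91.2603). Closed: final G1 returns to the first vertex.

**Shape 3** — `<polygon>` regular polygon, stroke `#000000` → score (S509, F2179). Machine vertices: (38.8548,79.3668) → (28.8437,62.3326) → (9.5495,66.5899) → (7.6362,86.2553) → (25.7479,94.1519) → (38.8548,79.3668). Closed: final G1 returns to the first vertex.

; LightBurn 1.4.05
; GRBL device profile, absolute coords
G21
G90
G0 X90.5912 Y68.6078
M3 S509
G1 X91.7913 Y46.6151 F2179
G1 X95.9136 Y38.2152 F2179
G1 X102.9581 Y43.4082 F2179
M5
G0 X3.7085 Y91.2603
M3 S509
G1 X38.7485 Y91.2603 F2179
G1 X38.7485 Y37.3305 F2179
G1 X3.7085 Y37.3305 F2179
G1 X3.7085 Y91.2603 F2179
M5
G0 X38.8548 Y79.3668
M3 S509
G1 X28.8437 Y62.3326 F2179
G1 X9.5495 Y66.5899 F2179
G1 X7.6362 Y86.2553 F2179
G1 X25.7479 Y94.1519 F2179
G1 X38.8548 Y79.3668 F2179
M5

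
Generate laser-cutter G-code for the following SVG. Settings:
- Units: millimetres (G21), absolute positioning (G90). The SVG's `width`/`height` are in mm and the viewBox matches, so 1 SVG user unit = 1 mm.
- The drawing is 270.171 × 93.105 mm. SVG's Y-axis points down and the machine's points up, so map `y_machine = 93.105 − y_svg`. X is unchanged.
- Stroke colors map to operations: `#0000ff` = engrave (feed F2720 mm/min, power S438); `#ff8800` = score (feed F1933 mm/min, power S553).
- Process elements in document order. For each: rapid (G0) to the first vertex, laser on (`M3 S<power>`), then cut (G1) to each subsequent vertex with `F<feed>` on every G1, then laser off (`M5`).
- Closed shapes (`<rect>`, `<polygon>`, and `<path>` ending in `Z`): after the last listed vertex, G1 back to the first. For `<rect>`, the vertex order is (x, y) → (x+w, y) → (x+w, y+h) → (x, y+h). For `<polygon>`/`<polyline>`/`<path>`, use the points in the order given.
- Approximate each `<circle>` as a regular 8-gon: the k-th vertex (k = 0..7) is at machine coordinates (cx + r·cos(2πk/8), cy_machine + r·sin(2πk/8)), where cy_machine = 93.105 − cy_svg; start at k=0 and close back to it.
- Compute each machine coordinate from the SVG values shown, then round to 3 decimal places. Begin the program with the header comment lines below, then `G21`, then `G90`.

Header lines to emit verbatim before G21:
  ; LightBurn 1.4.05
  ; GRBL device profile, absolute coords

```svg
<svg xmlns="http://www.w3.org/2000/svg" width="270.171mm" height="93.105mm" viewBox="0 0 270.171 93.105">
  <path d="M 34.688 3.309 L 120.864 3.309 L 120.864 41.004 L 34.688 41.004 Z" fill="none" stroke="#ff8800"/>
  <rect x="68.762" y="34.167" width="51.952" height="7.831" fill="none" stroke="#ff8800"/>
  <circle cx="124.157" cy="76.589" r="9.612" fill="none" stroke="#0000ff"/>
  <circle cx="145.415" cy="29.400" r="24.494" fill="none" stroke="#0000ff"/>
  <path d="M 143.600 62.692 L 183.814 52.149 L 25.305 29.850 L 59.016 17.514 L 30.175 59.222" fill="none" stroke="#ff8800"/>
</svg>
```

Since the viewBox matches the mm dimensions, user units are millimetres directly. The only transform is the Y-flip y_m = 93.105 − y_svg.

Shape 1 is a rectangle drawn with `<path>`. Its stroke #ff8800 means score at S553, F1933. After flipping Y the toolpath is (34.688,89.796) → (120.864,89.796) → (120.864,52.101) → (34.688,52.101) → (34.688,89.796), returning to the start.

Shape 2 is a rectangle drawn with `<rect>`. Its stroke #ff8800 means score at S553, F1933. After flipping Y the toolpath is (68.762,58.938) → (120.714,58.938) → (120.714,51.107) → (68.762,51.107) → (68.762,58.938), returning to the start.

Shape 3 is a circle drawn with `<circle>`. Its stroke #0000ff means engrave at S438, F2720. After flipping Y the toolpath is (133.769,16.516) → (130.954,23.313) → (124.157,26.128) → (117.360,23.313) → (114.545,16.516) → (117.360,9.719) → (124.157,6.904) → (130.954,9.719) → (133.769,16.516), returning to the start.

Shape 4 is a circle drawn with `<circle>`. Its stroke #0000ff means engrave at S438, F2720. After flipping Y the toolpath is (169.909,63.705) → (162.735,81.025) → (145.415,88.199) → (128.095,81.025) → (120.921,63.705) → (128.095,46.385) → (145.415,39.211) → (162.735,46.385) → (169.909,63.705), returning to the start.

Shape 5 is a open polyline drawn with `<path>`. Its stroke #ff8800 means score at S553, F1933. After flipping Y the toolpath is (143.600,30.413) → (183.814,40.956) → (25.305,63.255) → (59.016,75.591) → (30.175,33.883).

; LightBurn 1.4.05
; GRBL device profile, absolute coords
G21
G90
G0 X34.688 Y89.796
M3 S553
G1 X120.864 Y89.796 F1933
G1 X120.864 Y52.101 F1933
G1 X34.688 Y52.101 F1933
G1 X34.688 Y89.796 F1933
M5
G0 X68.762 Y58.938
M3 S553
G1 X120.714 Y58.938 F1933
G1 X120.714 Y51.107 F1933
G1 X68.762 Y51.107 F1933
G1 X68.762 Y58.938 F1933
M5
G0 X133.769 Y16.516
M3 S438
G1 X130.954 Y23.313 F2720
G1 X124.157 Y26.128 F2720
G1 X117.360 Y23.313 F2720
G1 X114.545 Y16.516 F2720
G1 X117.360 Y9.719 F2720
G1 X124.157 Y6.904 F2720
G1 X130.954 Y9.719 F2720
G1 X133.769 Y16.516 F2720
M5
G0 X169.909 Y63.705
M3 S438
G1 X162.735 Y81.025 F2720
G1 X145.415 Y88.199 F2720
G1 X128.095 Y81.025 F2720
G1 X120.921 Y63.705 F2720
G1 X128.095 Y46.385 F2720
G1 X145.415 Y39.211 F2720
G1 X162.735 Y46.385 F2720
G1 X169.909 Y63.705 F2720
M5
G0 X143.600 Y30.413
M3 S553
G1 X183.814 Y40.956 F1933
G1 X25.305 Y63.255 F1933
G1 X59.016 Y75.591 F1933
G1 X30.175 Y33.883 F1933
M5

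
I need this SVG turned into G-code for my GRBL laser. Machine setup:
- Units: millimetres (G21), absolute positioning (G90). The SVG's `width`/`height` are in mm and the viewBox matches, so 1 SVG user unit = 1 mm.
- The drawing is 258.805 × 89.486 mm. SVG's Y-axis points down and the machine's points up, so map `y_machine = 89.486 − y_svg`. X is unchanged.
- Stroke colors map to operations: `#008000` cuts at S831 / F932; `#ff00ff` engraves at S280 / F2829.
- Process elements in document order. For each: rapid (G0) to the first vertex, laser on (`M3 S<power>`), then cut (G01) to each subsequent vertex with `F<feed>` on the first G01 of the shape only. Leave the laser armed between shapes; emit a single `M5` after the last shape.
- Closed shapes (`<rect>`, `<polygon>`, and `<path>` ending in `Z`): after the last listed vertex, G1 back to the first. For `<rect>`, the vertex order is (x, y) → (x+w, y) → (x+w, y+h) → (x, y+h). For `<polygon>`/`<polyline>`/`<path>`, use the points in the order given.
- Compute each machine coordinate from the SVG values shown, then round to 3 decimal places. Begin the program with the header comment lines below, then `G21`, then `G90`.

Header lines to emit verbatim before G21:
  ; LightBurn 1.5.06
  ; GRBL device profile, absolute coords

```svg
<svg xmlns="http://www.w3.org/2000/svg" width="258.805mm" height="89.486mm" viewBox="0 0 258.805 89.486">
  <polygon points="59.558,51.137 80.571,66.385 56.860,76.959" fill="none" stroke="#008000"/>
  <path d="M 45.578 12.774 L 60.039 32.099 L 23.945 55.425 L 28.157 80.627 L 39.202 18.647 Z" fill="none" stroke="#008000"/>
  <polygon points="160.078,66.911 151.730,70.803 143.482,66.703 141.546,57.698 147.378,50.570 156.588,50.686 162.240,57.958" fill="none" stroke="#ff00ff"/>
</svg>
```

; LightBurn 1.5.06
; GRBL device profile, absolute coords
G21
G90
G0 X59.558 Y38.349
M3 S831
G01 X80.571 Y23.101 F932
G01 X56.860 Y12.527
G01 X59.558 Y38.349
G0 X45.578 Y76.712
M3 S831
G01 X60.039 Y57.387 F932
G01 X23.945 Y34.061
G01 X28.157 Y8.859
G01 X39.202 Y70.839
G01 X45.578 Y76.712
G0 X160.078 Y22.575
M3 S280
G01 X151.730 Y18.683 F2829
G01 X143.482 Y22.783
G01 X141.546 Y31.788
G01 X147.378 Y38.916
G01 X156.588 Y38.800
G01 X162.240 Y31.528
G01 X160.078 Y22.575
M5

1 u = 1 mm; y_m = 89.486 − y.

[1] `<polygon>` regular polygon, #008000→cut S831 F932: (59.558,38.349) → (80.571,23.101) → (56.860,12.527) → (59.558,38.349) (closed)

[2] `<path>` closed polygon, #008000→cut S831 F932: (45.578,76.712) → (60.039,57.387) → (23.945,34.061) → (28.157,8.859) → (39.202,70.839) → (45.578,76.712) (closed)

[3] `<polygon>` regular polygon, #ff00ff→engrave S280 F2829: (160.078,22.575) → (151.730,18.683) → (143.482,22.783) → (141.546,31.788) → (147.378,38.916) → (156.588,38.800) → (162.240,31.528) → (160.078,22.575) (closed)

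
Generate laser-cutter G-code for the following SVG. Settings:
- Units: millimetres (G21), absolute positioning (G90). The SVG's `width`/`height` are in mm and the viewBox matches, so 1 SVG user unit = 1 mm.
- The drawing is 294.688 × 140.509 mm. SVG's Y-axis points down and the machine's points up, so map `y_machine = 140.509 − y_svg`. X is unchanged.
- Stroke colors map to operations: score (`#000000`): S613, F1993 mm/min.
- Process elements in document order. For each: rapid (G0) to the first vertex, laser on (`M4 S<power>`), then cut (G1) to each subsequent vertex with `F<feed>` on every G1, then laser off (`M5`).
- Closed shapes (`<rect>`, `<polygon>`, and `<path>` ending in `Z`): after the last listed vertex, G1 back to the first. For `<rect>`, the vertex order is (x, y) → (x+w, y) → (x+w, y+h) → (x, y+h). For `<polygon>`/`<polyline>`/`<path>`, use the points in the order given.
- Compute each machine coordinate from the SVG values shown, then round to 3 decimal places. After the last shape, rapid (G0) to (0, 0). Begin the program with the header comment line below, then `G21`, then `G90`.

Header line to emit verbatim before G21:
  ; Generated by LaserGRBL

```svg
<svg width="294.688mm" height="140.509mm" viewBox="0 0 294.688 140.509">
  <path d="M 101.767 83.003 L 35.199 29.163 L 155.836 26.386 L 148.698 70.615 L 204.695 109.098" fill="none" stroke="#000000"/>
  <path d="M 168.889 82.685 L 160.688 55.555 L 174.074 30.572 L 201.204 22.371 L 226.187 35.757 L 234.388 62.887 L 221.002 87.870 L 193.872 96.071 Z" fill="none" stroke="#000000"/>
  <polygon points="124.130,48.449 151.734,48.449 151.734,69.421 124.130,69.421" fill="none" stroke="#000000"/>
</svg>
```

1 u = 1 mm; y_m = 140.509 − y.

[1] `<path>` open polyline, #000000→score S613 F1993: (101.767,57.506) → (35.199,111.346) → (155.836,114.123) → (148.698,69.894) → (204.695,31.411)

[2] `<path>` regular polygon, #000000→score S613 F1993: (168.889,57.824) → (160.688,84.954) → (174.074,109.937) → (201.204,118.138) → (226.187,104.752) → (234.388,77.622) → (221.002,52.639) → (193.872,44.438) → (168.889,57.824) (closed)

[3] `<polygon>` rectangle, #000000→score S613 F1993: (124.130,92.060) → (151.734,92.060) → (151.734,71.088) → (124.130,71.088) → (124.130,92.060) (closed)

; Generated by LaserGRBL
G21
G90
G0 X101.767 Y57.506
M4 S613
G1 X35.199 Y111.346 F1993
G1 X155.836 Y114.123 F1993
G1 X148.698 Y69.894 F1993
G1 X204.695 Y31.411 F1993
M5
G0 X168.889 Y57.824
M4 S613
G1 X160.688 Y84.954 F1993
G1 X174.074 Y109.937 F1993
G1 X201.204 Y118.138 F1993
G1 X226.187 Y104.752 F1993
G1 X234.388 Y77.622 F1993
G1 X221.002 Y52.639 F1993
G1 X193.872 Y44.438 F1993
G1 X168.889 Y57.824 F1993
M5
G0 X124.130 Y92.060
M4 S613
G1 X151.734 Y92.060 F1993
G1 X151.734 Y71.088 F1993
G1 X124.130 Y71.088 F1993
G1 X124.130 Y92.060 F1993
M5
G0 X0.000 Y0.000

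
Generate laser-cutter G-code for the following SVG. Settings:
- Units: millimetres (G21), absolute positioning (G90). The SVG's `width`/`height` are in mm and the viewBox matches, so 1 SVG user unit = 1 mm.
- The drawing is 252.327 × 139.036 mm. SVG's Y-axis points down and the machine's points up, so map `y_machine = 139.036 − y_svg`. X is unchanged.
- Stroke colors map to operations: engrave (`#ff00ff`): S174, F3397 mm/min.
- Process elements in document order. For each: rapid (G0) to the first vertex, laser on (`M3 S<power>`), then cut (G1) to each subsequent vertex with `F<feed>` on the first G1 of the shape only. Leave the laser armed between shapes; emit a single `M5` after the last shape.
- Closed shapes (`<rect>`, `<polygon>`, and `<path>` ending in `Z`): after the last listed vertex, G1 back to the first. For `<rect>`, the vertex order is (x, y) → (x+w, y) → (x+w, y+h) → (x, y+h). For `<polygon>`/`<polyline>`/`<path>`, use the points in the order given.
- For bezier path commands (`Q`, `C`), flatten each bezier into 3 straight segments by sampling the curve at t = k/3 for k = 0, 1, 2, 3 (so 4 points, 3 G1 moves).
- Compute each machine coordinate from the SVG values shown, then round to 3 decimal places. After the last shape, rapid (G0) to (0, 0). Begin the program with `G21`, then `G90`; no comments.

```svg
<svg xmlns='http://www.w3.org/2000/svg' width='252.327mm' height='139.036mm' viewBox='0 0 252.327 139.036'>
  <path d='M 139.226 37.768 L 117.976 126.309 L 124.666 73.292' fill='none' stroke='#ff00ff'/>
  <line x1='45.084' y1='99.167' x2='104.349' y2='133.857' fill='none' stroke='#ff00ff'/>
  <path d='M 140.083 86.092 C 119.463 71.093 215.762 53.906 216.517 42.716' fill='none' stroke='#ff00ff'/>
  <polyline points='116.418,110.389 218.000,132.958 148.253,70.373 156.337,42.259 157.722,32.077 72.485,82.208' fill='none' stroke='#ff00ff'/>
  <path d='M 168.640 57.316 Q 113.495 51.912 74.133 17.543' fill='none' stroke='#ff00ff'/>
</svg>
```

G21
G90
G0 X139.226 Y101.268
M3 S174
G1 X117.976 Y12.727 F3397
G1 X124.666 Y65.744
G0 X45.084 Y39.869
M3 S174
G1 X104.349 Y5.179 F3397
G0 X140.083 Y52.944
M3 S174
G1 X150.567 Y68.369 F3397
G1 X191.783 Y83.434
G1 X216.517 Y96.320
G0 X116.418 Y28.647
M3 S174
G1 X218.000 Y6.078 F3397
G1 X148.253 Y68.663
G1 X156.337 Y96.777
G1 X157.722 Y106.959
G1 X72.485 Y56.828
G0 X168.640 Y81.720
M3 S174
G1 X133.630 Y88.541 F3397
G1 X102.128 Y101.799
G1 X74.133 Y121.493
M5
G0 X0.000 Y0.000

viewBox `0 0 252.327 139.036` with mm width/height → 1 unit = 1 mm. Flip: y_m = 139.036 − y_svg.

**Shape 1** — `<path>` open polyline, stroke `#ff00ff` → engrave (S174, F3397). Machine vertices: (139.226,101.268) → (117.976,12.727) → (124.666,65.744). Open path.

**Shape 2** — `<line>` line segment, stroke `#ff00ff` → engrave (S174, F3397). Machine vertices: (45.084,39.869) → (104.349,5.179). Open path.

**Shape 3** — `<path>` cubic bezier, stroke `#ff00ff` → engrave (S174, F3397). Control points (SVG): P0=(140.083,86.092), P1=(119.463,71.093), P2=(215.762,53.906), P3=(216.517,42.716); sampled at t=k/3. Machine vertices: (140.083,52.944) → (150.567,68.369) → (191.783,83.434) → (216.517,96.320). Open path.

**Shape 4** — `<polyline>` open polyline, stroke `#ff00ff` → engrave (S174, F3397). Machine vertices: (116.418,28.647) → (218.000,6.078) → (148.253,68.663) → (156.337,96.777) → (157.722,106.959) → (72.485,56.828). Open path.

**Shape 5** — `<path>` quadratic bezier, stroke `#ff00ff` → engrave (S174, F3397). Control points (SVG): P0=(168.640,57.316), P1=(113.495,51.912), P2=(74.133,17.543); sampled at t=k/3. Machine vertices: (168.640,81.720) → (133.630,88.541) → (102.128,101.799) → (74.133,121.493). Open path.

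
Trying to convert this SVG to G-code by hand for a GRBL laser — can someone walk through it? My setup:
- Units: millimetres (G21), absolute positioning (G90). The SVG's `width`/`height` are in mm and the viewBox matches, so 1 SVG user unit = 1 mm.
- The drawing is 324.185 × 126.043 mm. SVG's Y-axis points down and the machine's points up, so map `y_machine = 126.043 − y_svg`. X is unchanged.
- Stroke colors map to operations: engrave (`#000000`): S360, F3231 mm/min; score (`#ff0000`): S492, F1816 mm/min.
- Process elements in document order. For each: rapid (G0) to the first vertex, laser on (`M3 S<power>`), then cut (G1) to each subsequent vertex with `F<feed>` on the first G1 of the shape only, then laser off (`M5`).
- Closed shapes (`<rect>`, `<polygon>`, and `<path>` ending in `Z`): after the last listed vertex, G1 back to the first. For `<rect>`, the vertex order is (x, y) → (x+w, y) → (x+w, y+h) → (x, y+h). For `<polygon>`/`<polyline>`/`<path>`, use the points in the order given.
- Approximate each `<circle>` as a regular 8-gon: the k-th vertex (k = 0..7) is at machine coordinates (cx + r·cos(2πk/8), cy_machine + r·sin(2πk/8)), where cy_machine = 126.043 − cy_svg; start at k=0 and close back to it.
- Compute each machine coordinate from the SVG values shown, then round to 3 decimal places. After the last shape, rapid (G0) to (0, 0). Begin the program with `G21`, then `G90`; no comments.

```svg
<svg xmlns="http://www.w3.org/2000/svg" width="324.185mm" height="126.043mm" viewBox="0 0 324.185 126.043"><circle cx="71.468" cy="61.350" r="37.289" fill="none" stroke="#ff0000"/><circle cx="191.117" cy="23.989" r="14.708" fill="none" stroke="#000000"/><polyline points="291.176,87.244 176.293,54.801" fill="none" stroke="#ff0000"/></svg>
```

G21
G90
G0 X108.757 Y64.693
M3 S492
G1 X97.835 Y91.060 F1816
G1 X71.468 Y101.982
G1 X45.101 Y91.060
G1 X34.179 Y64.693
G1 X45.101 Y38.326
G1 X71.468 Y27.404
G1 X97.835 Y38.326
G1 X108.757 Y64.693
M5
G0 X205.825 Y102.054
M3 S360
G1 X201.517 Y112.454 F3231
G1 X191.117 Y116.762
G1 X180.717 Y112.454
G1 X176.409 Y102.054
G1 X180.717 Y91.654
G1 X191.117 Y87.346
G1 X201.517 Y91.654
G1 X205.825 Y102.054
M5
G0 X291.176 Y38.799
M3 S492
G1 X176.293 Y71.242 F1816
M5
G0 X0.000 Y0.000

viewBox `0 0 324.185 126.043` with mm width/height → 1 unit = 1 mm. Flip: y_m = 126.043 − y_svg.

**Shape 1** — `<circle>` circle, stroke `#ff0000` → score (S492, F1816). Machine vertices: (108.757,64.693) → (97.835,91.060) → (71.468,101.982) → (45.101,91.060) → (34.179,64.693) → (45.101,38.326) → (71.468,27.404) → (97.835,38.326) → (108.757,64.693). Closed: final G1 returns to the first vertex.

**Shape 2** — `<circle>` circle, stroke `#000000` → engrave (S360, F3231). Machine vertices: (205.825,102.054) → (201.517,112.454) → (191.117,116.762) → (180.717,112.454) → (176.409,102.054) → (180.717,91.654) → (191.117,87.346) → (201.517,91.654) → (205.825,102.054). Closed: final G1 returns to the first vertex.

**Shape 3** — `<polyline>` line segment, stroke `#ff0000` → score (S492, F1816). Machine vertices: (291.176,38.799) → (176.293,71.242). Open path.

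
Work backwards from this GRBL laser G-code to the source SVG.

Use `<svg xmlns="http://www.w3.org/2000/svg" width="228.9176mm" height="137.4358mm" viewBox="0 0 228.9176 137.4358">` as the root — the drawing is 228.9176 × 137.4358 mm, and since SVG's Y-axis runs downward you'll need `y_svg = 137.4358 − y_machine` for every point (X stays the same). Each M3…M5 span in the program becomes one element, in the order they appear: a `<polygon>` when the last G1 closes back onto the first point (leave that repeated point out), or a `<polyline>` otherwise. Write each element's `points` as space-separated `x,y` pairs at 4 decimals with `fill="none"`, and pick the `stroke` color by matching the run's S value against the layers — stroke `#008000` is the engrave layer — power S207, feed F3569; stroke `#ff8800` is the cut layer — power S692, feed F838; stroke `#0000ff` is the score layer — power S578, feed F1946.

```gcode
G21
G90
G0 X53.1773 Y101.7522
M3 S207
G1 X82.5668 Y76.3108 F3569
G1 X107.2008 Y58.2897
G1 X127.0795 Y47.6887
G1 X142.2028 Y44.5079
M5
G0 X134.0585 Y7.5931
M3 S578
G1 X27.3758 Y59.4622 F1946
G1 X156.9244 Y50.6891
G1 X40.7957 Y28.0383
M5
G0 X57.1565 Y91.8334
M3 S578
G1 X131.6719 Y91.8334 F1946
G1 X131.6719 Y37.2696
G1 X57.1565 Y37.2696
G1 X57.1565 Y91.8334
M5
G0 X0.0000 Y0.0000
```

<svg xmlns="http://www.w3.org/2000/svg" width="228.9176mm" height="137.4358mm" viewBox="0 0 228.9176 137.4358">
  <polyline points="53.1773,35.6836 82.5668,61.1250 107.2008,79.1461 127.0795,89.7471 142.2028,92.9279" fill="none" stroke="#008000"/>
  <polyline points="134.0585,129.8427 27.3758,77.9736 156.9244,86.7467 40.7957,109.3975" fill="none" stroke="#0000ff"/>
  <polygon points="57.1565,45.6024 131.6719,45.6024 131.6719,100.1662 57.1565,100.1662" fill="none" stroke="#0000ff"/>
</svg>

Machine Y-up, SVG Y-down with viewBox height 137.4358, so y_svg = 137.4358 − y_machine; X carries over.

Run 1: the run's S207 means `#008000` (engrave). The run is open, so emit a `<polyline>` with points (Y-flipped): 53.1773,35.6836 82.5668,61.1250 107.2008,79.1461 127.0795,89.7471 142.2028,92.9279.

Run 2: S578 ⇒ score layer `#0000ff`. The run is open, so emit a `<polyline>` with points (Y-flipped): 134.0585,129.8427 27.3758,77.9736 156.9244,86.7467 40.7957,109.3975.

Run 3: the run's S578 means `#0000ff` (score). The run returns to its start, so emit a `<polygon>` with points (Y-flipped): 57.1565,45.6024 131.6719,45.6024 131.6719,100.1662 57.1565,100.1662.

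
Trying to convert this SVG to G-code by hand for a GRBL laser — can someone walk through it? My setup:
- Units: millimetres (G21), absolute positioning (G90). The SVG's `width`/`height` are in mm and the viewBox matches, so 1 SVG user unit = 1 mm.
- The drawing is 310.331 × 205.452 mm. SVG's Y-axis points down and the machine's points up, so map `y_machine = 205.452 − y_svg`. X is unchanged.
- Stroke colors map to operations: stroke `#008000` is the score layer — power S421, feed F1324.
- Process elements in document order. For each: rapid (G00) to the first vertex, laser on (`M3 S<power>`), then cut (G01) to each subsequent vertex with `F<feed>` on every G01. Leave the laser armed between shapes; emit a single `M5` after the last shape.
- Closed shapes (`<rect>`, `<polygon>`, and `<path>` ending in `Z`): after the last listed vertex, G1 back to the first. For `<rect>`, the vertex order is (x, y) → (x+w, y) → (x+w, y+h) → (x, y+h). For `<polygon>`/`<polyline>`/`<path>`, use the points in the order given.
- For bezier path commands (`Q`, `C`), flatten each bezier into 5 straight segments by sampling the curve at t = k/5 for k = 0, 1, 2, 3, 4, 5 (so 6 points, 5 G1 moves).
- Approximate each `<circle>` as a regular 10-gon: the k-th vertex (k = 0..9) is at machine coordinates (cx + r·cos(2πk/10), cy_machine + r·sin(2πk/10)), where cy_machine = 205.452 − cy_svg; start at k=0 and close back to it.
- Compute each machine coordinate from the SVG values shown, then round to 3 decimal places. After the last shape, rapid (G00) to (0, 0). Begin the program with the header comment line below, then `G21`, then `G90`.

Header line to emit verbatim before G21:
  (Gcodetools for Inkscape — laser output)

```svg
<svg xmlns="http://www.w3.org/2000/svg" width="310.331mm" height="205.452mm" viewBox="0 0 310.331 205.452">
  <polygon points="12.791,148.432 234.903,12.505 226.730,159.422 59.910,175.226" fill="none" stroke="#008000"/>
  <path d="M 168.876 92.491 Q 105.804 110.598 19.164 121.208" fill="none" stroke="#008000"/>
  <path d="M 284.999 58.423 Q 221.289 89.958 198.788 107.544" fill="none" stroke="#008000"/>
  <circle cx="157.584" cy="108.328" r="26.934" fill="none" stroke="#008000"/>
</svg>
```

(Gcodetools for Inkscape — laser output)
G21
G90
G00 X12.791 Y57.020
M3 S421
G01 X234.903 Y192.947 F1324
G01 X226.730 Y46.030 F1324
G01 X59.910 Y30.226 F1324
G01 X12.791 Y57.020 F1324
G00 X168.876 Y112.961
M3 S421
G01 X142.704 Y106.018 F1324
G01 X114.648 Y99.675 F1324
G01 X84.705 Y93.932 F1324
G01 X52.877 Y88.788 F1324
G01 X19.164 Y84.244 F1324
G00 X284.999 Y147.029
M3 S421
G01 X261.163 Y134.973 F1324
G01 X240.624 Y124.033 F1324
G01 X223.382 Y114.209 F1324
G01 X209.437 Y105.500 F1324
G01 X198.788 Y97.908 F1324
G00 X184.518 Y97.124
M3 S421
G01 X179.374 Y112.955 F1324
G01 X165.907 Y122.740 F1324
G01 X149.261 Y122.740 F1324
G01 X135.794 Y112.955 F1324
G01 X130.650 Y97.124 F1324
G01 X135.794 Y81.293 F1324
G01 X149.261 Y71.508 F1324
G01 X165.907 Y71.508 F1324
G01 X179.374 Y81.293 F1324
G01 X184.518 Y97.124 F1324
M5
G00 X0.000 Y0.000

1 u = 1 mm; y_m = 205.452 − y.

[1] `<polygon>` closed polygon, #008000→score S421 F1324: (12.791,57.020) → (234.903,192.947) → (226.730,46.030) → (59.910,30.226) → (12.791,57.020) (closed)

[2] `<path>` quadratic bezier, #008000→score S421 F1324: (168.876,112.961) → (142.704,106.018) → (114.648,99.675) → (84.705,93.932) → (52.877,88.788) → (19.164,84.244)

[3] `<path>` quadratic bezier, #008000→score S421 F1324: (284.999,147.029) → (261.163,134.973) → (240.624,124.033) → (223.382,114.209) → (209.437,105.500) → (198.788,97.908)

[4] `<circle>` circle, #008000→score S421 F1324: (184.518,97.124) → (179.374,112.955) → (165.907,122.740) → (149.261,122.740) → (135.794,112.955) → (130.650,97.124) → (135.794,81.293) → (149.261,71.508) → (165.907,71.508) → (179.374,81.293) → (184.518,97.124) (closed)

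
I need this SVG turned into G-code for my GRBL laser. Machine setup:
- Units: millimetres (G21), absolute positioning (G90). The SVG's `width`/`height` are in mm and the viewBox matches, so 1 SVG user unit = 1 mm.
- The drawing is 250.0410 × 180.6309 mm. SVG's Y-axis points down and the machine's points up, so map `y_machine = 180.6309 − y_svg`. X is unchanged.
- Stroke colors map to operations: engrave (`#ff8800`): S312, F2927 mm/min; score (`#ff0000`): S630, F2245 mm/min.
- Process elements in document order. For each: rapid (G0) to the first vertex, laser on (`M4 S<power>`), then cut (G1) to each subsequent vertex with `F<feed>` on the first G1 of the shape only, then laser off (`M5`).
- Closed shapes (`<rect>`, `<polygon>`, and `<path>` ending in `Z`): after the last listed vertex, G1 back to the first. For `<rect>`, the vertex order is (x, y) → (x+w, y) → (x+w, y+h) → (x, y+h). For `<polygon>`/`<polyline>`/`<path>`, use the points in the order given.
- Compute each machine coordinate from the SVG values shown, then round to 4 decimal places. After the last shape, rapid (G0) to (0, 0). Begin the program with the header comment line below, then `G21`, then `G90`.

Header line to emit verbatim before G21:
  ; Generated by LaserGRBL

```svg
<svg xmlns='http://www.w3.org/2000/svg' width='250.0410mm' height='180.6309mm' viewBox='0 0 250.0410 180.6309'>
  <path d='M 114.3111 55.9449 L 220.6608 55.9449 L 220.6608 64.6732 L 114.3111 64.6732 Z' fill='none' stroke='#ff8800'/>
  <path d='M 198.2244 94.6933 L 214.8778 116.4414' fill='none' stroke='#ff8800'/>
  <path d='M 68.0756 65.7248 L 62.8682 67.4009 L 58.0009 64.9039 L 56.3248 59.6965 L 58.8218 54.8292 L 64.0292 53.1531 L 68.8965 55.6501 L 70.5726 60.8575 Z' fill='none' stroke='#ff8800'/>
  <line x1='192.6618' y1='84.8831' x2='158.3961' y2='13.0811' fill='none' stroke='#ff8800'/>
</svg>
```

; Generated by LaserGRBL
G21
G90
G0 X114.3111 Y124.6860
M4 S312
G1 X220.6608 Y124.6860 F2927
G1 X220.6608 Y115.9577
G1 X114.3111 Y115.9577
G1 X114.3111 Y124.6860
M5
G0 X198.2244 Y85.9376
M4 S312
G1 X214.8778 Y64.1895 F2927
M5
G0 X68.0756 Y114.9061
M4 S312
G1 X62.8682 Y113.2300 F2927
G1 X58.0009 Y115.7270
G1 X56.3248 Y120.9344
G1 X58.8218 Y125.8017
G1 X64.0292 Y127.4778
G1 X68.8965 Y124.9808
G1 X70.5726 Y119.7734
G1 X68.0756 Y114.9061
M5
G0 X192.6618 Y95.7478
M4 S312
G1 X158.3961 Y167.5498 F2927
M5
G0 X0.0000 Y0.0000

Since the viewBox matches the mm dimensions, user units are millimetres directly. The only transform is the Y-flip y_m = 180.6309 − y_svg.

Shape 1 is a rectangle drawn with `<path>`. Its stroke #ff8800 means engrave at S312, F2927. After flipping Y the toolpath is (114.3111,124.6860) → (220.6608,124.6860) → (220.6608,115.9577) → (114.3111,115.9577) → (114.3111,124.6860), returning to the start.

Shape 2 is a line segment drawn with `<path>`. Its stroke #ff8800 means engrave at S312, F2927. After flipping Y the toolpath is (198.2244,85.9376) → (214.8778,64.1895).

Shape 3 is a regular polygon drawn with `<path>`. Its stroke #ff8800 means engrave at S312, F2927. After flipping Y the toolpath is (68.0756,114.9061) → (62.8682,113.2300) → (58.0009,115.7270) → (56.3248,120.9344) → (58.8218,125.8017) → (64.0292,127.4778) → (68.8965,124.9808) → (70.5726,119.7734) → (68.0756,114.9061), returning to the start.

Shape 4 is a line segment drawn with `<line>`. Its stroke #ff8800 means engrave at S312, F2927. After flipping Y the toolpath is (192.6618,95.7478) → (158.3961,167.5498).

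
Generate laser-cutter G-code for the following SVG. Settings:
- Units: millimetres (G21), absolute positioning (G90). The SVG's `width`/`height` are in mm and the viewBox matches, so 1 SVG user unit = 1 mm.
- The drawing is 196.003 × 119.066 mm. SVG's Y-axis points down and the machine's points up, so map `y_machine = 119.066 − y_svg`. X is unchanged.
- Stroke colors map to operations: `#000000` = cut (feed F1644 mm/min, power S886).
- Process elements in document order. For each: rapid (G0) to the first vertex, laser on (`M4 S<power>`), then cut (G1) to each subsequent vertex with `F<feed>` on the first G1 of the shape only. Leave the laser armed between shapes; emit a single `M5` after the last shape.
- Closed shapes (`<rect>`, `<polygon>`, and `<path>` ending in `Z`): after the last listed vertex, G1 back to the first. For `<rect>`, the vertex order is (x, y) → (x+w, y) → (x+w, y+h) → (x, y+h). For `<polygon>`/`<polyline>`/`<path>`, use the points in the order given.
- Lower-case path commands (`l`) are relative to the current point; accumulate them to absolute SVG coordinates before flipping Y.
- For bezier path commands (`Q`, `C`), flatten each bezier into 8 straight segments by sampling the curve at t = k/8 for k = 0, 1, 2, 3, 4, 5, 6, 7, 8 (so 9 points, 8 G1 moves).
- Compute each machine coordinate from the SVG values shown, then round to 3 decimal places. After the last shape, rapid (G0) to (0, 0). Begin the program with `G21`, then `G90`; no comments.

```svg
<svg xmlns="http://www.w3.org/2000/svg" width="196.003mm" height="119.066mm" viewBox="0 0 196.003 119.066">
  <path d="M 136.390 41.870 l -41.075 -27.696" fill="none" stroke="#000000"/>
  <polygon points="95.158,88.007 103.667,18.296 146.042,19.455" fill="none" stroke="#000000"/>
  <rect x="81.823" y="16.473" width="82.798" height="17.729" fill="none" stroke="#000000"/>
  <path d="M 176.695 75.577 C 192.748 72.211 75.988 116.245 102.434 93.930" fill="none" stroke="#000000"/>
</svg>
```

G21
G90
G0 X136.390 Y77.196
M4 S886
G1 X95.315 Y104.892 F1644
G0 X95.158 Y31.059
M4 S886
G1 X103.667 Y100.770 F1644
G1 X146.042 Y99.611
G1 X95.158 Y31.059
G0 X81.823 Y102.593
M4 S886
G1 X164.621 Y102.593 F1644
G1 X164.621 Y84.864
G1 X81.823 Y84.864
G1 X81.823 Y102.593
G0 X176.695 Y43.489
M4 S886
G1 X177.028 Y42.752 F1644
G1 X168.145 Y38.903
G1 X153.280 Y33.277
G1 X135.667 Y27.207
G1 X118.542 Y22.024
G1 X105.138 Y19.063
G1 X98.690 Y19.656
G1 X102.434 Y25.136
M5
G0 X0.000 Y0.000

1 u = 1 mm; y_m = 119.066 − y.

[1] `<path>` line segment, #000000→cut S886 F1644: (136.390,77.196) → (95.315,104.892)

[2] `<polygon>` closed polygon, #000000→cut S886 F1644: (95.158,31.059) → (103.667,100.770) → (146.042,99.611) → (95.158,31.059) (closed)

[3] `<rect>` rectangle, #000000→cut S886 F1644: (81.823,102.593) → (164.621,102.593) → (164.621,84.864) → (81.823,84.864) → (81.823,102.593) (closed)

[4] `<path>` cubic bezier, #000000→cut S886 F1644: (176.695,43.489) → (177.028,42.752) → (168.145,38.903) → (153.280,33.277) → (135.667,27.207) → (118.542,22.024) → (105.138,19.063) → (98.690,19.656) → (102.434,25.136)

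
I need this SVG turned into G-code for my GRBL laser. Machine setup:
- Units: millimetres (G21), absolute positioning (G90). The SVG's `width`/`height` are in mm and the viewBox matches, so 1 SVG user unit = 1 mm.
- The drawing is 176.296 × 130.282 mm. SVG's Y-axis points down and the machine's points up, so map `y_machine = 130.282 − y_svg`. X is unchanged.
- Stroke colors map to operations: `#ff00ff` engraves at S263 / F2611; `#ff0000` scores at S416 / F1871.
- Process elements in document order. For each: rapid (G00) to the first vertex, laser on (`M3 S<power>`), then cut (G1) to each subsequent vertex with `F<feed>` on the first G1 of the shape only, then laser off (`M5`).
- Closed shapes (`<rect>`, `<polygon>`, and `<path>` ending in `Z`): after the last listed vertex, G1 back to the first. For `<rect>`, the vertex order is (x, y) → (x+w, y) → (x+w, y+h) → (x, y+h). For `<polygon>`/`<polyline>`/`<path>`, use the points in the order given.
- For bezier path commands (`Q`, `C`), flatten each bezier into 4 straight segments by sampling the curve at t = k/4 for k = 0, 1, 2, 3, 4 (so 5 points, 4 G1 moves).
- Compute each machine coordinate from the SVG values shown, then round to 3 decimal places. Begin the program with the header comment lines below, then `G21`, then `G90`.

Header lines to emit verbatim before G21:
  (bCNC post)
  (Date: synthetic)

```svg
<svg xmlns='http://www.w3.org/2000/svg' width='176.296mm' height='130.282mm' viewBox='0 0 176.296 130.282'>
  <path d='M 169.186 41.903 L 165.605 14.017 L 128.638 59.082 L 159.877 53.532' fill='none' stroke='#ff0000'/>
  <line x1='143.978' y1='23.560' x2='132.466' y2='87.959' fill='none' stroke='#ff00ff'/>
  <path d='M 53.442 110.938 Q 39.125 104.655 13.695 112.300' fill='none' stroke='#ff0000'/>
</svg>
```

(bCNC post)
(Date: synthetic)
G21
G90
G00 X169.186 Y88.379
M3 S416
G1 X165.605 Y116.265 F1871
G1 X128.638 Y71.200
G1 X159.877 Y76.750
M5
G00 X143.978 Y106.722
M3 S263
G1 X132.466 Y42.323 F2611
M5
G00 X53.442 Y19.344
M3 S416
G1 X45.589 Y21.615 F1871
G1 X36.347 Y22.145
G1 X25.715 Y20.934
G1 X13.695 Y17.982
M5

Since the viewBox matches the mm dimensions, user units are millimetres directly. The only transform is the Y-flip y_m = 130.282 − y_svg.

Shape 1 is a open polyline drawn with `<path>`. Its stroke #ff0000 means score at S416, F1871. After flipping Y the toolpath is (169.186,88.379) → (165.605,116.265) → (128.638,71.200) → (159.877,76.750).

Shape 2 is a line segment drawn with `<line>`. Its stroke #ff00ff means engrave at S263, F2611. After flipping Y the toolpath is (143.978,106.722) → (132.466,42.323).

Shape 3 is a quadratic bezier drawn with `<path>`. Its stroke #ff0000 means score at S416, F1871. After flipping Y the toolpath is (53.442,19.344) → (45.589,21.615) → (36.347,22.145) → (25.715,20.934) → (13.695,17.982).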